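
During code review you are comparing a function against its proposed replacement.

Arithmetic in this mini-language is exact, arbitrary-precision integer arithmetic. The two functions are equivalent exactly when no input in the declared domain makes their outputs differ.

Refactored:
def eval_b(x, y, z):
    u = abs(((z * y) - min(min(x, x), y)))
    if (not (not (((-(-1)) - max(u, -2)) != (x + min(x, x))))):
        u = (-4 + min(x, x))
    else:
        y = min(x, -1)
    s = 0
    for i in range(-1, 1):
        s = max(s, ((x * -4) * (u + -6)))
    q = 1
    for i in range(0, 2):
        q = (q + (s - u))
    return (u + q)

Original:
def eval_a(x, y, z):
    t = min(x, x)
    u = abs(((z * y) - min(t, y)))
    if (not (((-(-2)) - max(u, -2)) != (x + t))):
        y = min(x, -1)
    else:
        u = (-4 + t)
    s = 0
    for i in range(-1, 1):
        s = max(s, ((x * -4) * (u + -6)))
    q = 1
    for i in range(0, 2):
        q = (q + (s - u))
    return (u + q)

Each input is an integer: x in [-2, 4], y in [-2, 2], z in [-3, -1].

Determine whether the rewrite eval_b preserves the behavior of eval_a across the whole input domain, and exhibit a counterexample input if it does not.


x=-2, y=-2, z=-2 yields -5 from eval_a but 7 from eval_b.
verdict: not equivalent; witness: x=-2, y=-2, z=-2


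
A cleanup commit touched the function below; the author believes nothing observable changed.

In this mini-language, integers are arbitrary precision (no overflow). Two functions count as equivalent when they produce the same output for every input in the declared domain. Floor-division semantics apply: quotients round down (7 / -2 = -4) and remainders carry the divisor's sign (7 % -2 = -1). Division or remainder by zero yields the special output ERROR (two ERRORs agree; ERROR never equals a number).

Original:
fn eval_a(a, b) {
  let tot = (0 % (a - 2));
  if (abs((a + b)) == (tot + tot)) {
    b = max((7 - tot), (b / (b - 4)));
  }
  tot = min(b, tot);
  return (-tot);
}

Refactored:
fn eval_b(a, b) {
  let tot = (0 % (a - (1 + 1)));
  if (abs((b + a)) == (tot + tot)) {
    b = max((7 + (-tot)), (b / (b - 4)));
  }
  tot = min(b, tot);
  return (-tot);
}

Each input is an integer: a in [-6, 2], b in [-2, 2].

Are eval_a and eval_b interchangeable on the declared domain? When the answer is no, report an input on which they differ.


Equivalent — the differences include constant usage differs, arithmetic usage differs, yet no declared input distinguishes the two.
One worked example (a=-1, b=-1) — eval_a: tot=0, then (abs((a + b)) == (tot + tot)) is false, then tot=-1, then returns 1; eval_b: tot=0, then (abs((b + a)) == (tot + tot)) is false, then tot=-1, then returns 1; agreement on 1.
Across all 45 domain points the two functions coincide.
verdict: equivalent


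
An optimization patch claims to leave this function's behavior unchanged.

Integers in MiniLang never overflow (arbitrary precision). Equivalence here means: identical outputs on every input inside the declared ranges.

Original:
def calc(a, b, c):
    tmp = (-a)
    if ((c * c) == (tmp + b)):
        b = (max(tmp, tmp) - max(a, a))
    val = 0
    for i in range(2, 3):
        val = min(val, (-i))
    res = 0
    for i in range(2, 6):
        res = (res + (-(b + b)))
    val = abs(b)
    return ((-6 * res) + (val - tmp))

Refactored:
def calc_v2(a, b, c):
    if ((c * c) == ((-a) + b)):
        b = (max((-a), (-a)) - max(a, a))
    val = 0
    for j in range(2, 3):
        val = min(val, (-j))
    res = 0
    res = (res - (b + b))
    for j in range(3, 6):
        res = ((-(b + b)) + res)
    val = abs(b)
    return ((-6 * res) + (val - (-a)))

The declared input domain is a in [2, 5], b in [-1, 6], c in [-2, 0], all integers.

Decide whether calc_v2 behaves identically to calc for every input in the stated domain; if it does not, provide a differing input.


Equivalent — the differences include loop structure differs; also local variable names differ; also arithmetic usage differs, yet no declared input distinguishes the two.
Tracing a=4, b=5, c=-2: calc: tmp = -4; ((c * c) == (tmp + b)) -> false; val = 0; [i=2]; val = -2; res = 0; [i=2]; res = -10; [i=3]; res = -20; [i=4]; res = -30; [i=5]; res = -40; val = 5; return 249 | calc_v2: ((c * c) == ((-a) + b)) -> false; val = 0; [j=2]; val = -2; res = 0; res = -10; [j=3]; res = -20; [j=4]; res = -30; [j=5]; res = -40; val = 5; return 249 — matching result 249.
Checked all 96 inputs in the declared domain: the outputs agree on every one.
verdict: equivalent


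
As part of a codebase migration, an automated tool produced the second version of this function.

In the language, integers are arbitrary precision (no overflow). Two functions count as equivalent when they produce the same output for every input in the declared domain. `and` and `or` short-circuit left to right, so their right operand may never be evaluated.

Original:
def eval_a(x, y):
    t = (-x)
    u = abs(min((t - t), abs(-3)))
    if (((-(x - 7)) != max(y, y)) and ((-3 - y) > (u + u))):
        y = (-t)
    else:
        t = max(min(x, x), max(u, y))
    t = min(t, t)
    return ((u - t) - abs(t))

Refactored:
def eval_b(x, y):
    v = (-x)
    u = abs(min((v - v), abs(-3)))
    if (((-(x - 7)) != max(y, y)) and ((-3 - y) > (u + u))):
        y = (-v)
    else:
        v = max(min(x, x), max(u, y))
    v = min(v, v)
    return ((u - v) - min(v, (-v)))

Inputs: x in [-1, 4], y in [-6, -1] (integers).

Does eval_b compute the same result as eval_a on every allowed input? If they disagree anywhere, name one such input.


Evaluate both at x=-1, y=-6.
eval_a: t = 1; u = 0; (((-(x - 7)) != max(y, y)) and ((-3 - y) > (u + u))) -> true; y = -1; t = 1; return -2
eval_b: v = 1; u = 0; (((-(x - 7)) != max(y, y)) and ((-3 - y) > (u + u))) -> true; y = -1; v = 1; return 0
-2 against 0: the behavior changed.
verdict: not equivalent; witness: x=-1, y=-6


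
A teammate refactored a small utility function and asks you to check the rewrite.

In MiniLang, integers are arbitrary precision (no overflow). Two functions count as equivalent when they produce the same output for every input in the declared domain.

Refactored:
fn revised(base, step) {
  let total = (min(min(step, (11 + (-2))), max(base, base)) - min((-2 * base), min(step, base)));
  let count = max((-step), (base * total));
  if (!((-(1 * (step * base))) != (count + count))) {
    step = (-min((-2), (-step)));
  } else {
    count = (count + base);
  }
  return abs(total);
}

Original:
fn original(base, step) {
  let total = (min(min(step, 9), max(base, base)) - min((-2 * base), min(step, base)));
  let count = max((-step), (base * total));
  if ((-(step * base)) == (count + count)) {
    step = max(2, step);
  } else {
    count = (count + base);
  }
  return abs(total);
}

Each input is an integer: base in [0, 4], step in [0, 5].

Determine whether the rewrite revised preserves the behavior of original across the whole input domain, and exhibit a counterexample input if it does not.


This is a faithful refactor — constant usage differs, plus arithmetic usage differs, plus comparison usage differs, plus boolean connective usage differs, plus min/max/abs usage differs, but the computed results match everywhere.
Tracing base=0, step=3: original: total=0, then count=0, then ((-(step * base)) == (count + count)) is true, then step=3, then returns 0 | revised: total=0, then count=0, then (!((-(1 * (step * base))) != (count + count))) is true, then step=3, then returns 0 — matching result 0.
Checked all 30 inputs in the declared domain: the outputs agree on every one.
verdict: equivalent


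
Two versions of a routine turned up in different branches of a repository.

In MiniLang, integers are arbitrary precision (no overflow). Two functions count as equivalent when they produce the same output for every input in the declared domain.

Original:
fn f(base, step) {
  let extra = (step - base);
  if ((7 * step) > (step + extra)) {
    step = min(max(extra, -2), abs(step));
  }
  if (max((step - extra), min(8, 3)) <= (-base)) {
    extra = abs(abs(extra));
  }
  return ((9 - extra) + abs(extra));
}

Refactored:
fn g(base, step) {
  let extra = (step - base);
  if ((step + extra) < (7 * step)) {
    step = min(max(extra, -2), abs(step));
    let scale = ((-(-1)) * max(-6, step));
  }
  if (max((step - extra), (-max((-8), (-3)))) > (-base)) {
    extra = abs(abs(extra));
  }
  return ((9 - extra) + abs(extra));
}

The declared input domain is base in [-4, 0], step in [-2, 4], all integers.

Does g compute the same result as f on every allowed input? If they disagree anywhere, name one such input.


The rewrite breaks on base=-1, step=-2, where the results are 11 and 9.
f: extra = -1; ((7 * step) > (step + extra)) -> false; (max((step - extra), min(8, 3)) <= (-base)) -> false; return 11
g: extra = -1; ((step + extra) < (7 * step)) -> false; (max((step - extra), (-max((-8), (-3)))) > (-base)) -> true; extra = 1; return 9
verdict: not equivalent; witness: base=-1, step=-2


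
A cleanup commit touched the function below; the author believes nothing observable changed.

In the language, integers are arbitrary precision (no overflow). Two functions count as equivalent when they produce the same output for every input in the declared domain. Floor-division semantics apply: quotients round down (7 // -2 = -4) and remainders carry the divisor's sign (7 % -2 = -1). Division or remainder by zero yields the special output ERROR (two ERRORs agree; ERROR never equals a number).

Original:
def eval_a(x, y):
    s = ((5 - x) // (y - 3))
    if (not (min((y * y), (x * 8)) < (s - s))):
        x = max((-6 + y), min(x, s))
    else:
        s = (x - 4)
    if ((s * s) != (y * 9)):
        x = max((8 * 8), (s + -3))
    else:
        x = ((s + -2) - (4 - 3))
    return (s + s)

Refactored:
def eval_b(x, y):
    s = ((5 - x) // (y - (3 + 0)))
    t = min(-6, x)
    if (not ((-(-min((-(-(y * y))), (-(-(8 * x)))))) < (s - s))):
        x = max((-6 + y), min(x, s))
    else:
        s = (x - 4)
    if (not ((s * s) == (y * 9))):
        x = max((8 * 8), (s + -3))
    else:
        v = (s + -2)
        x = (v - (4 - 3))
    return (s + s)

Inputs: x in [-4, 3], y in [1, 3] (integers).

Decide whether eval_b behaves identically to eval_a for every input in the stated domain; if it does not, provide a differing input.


Side by side, the visible changes include: min/max/abs usage differs; also statement counts differ; also boolean connective usage differs; also arithmetic usage differs; also local variable names differ; also constant usage differs; also comparison usage differs.
Spot check at x=1, y=1 — eval_a: s = -2; (not (min((y * y), (x * 8)) < (s - s))) -> true; x = -2; ((s * s) != (y * 9)) -> true; x = 64; return -4. eval_b: s = -2; t = -6; (not ((-(-min((-(-(y * y))), (-(-(8 * x)))))) < (s - s))) -> true; x = -2; (not ((s * s) == (y * 9))) -> true; x = 64; return -4. Both give -4.
Sweeping the whole domain (24 inputs) finds no disagreement.
verdict: equivalent


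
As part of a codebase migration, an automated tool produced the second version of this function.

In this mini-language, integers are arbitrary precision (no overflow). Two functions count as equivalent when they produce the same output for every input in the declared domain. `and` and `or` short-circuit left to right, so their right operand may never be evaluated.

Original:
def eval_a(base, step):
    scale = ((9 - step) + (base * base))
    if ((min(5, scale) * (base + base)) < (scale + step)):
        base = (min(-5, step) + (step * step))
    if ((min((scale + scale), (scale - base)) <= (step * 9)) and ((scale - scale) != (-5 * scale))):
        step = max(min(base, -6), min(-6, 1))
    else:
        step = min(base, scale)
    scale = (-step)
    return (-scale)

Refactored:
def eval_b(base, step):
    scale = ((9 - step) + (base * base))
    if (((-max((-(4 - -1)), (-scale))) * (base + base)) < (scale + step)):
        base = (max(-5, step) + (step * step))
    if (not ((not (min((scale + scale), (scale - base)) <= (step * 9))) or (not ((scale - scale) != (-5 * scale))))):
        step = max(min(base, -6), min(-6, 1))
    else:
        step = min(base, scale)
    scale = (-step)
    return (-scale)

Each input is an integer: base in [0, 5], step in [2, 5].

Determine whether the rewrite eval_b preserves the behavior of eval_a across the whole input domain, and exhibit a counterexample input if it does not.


Although `min(-5, step)` became `max(-5, step)`, no input in the stated domain can expose it.
Spot check at base=2, step=5 — eval_a: scale=8, then ((min(5, scale) * (base + base)) < (scale + step)) is false, then ((min((scale + scale), (scale - base)) <= (step * 9)) and ((scale - scale) != (-5 * scale))) is true, then step=-6, then scale=6, then returns -6. eval_b: scale=8, then (((-max((-(4 - -1)), (-scale))) * (base + base)) < (scale + step)) is false, then (not ((not (min((scale + scale), (scale - base)) <= (step * 9))) or (not ((scale - scale) != (-5 * scale))))) is true, then step=-6, then scale=6, then returns -6. Both give -6.
Sweeping the whole domain (24 inputs) finds no disagreement.
verdict: equivalent


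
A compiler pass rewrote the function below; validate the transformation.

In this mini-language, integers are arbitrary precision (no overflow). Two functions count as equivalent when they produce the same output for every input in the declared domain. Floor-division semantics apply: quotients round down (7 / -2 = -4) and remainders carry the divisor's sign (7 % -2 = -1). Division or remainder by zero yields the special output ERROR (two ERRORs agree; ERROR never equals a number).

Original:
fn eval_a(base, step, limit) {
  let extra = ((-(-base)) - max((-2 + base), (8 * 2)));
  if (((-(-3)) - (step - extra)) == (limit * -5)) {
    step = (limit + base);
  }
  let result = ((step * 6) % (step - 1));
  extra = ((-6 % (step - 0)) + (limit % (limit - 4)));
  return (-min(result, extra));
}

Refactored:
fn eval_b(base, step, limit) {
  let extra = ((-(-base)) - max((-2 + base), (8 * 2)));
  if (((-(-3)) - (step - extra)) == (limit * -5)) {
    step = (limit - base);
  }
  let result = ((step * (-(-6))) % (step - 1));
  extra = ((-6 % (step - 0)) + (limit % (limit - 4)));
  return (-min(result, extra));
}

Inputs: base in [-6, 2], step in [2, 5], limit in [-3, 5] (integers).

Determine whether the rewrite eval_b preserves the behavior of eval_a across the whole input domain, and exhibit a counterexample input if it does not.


The rewrite breaks on base=2, step=4, limit=3, where the results are -2 and ERROR.
eval_a: extra becomes -14; next (((-(-3)) - (step - extra)) == (limit * -5)) evaluates to true; next step becomes 5; next result becomes 2; next extra becomes 4; next final value -2
eval_b: extra becomes -14; next (((-(-3)) - (step - extra)) == (limit * -5)) evaluates to true; next step becomes 1; next hits division by zero so the output is ERROR
verdict: not equivalent; witness: base=2, step=4, limit=3


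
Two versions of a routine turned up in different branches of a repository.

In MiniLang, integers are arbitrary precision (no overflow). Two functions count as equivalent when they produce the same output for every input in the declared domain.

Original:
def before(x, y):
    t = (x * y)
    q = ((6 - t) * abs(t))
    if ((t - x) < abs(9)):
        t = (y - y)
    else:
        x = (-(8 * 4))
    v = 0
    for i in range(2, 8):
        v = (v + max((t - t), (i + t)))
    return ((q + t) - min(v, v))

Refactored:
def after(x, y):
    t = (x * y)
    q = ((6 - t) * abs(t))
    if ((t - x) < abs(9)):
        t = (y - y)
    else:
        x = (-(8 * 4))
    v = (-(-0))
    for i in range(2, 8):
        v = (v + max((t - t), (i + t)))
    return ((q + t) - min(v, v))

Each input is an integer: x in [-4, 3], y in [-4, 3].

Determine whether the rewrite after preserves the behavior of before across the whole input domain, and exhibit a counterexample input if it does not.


The two versions differ — the changes include same computation, different form.
As a probe, take x=-1, y=1: before runs t becomes -1; next q becomes 7; next ((t - x) < abs(9)) evaluates to true; next t becomes 0; next v becomes 0; next at i=2:; next v becomes 2; next at i=3:; next v becomes 5; next at i=4:; next v becomes 9; next at i=5:; next v becomes 14; next at i=6:; next v becomes 20; next at i=7:; next v becomes 27; next final value -20; after runs t becomes -1; next q becomes 7; next ((t - x) < abs(9)) evaluates to true; next t becomes 0; next v becomes 0; next at i=2:; next v becomes 2; next at i=3:; next v becomes 5; next at i=4:; next v becomes 9; next at i=5:; next v becomes 14; next at i=6:; next v becomes 20; next at i=7:; next v becomes 27; next final value -20; both end at -20.
Checked all 64 inputs in the declared domain: the outputs agree on every one.
verdict: equivalent


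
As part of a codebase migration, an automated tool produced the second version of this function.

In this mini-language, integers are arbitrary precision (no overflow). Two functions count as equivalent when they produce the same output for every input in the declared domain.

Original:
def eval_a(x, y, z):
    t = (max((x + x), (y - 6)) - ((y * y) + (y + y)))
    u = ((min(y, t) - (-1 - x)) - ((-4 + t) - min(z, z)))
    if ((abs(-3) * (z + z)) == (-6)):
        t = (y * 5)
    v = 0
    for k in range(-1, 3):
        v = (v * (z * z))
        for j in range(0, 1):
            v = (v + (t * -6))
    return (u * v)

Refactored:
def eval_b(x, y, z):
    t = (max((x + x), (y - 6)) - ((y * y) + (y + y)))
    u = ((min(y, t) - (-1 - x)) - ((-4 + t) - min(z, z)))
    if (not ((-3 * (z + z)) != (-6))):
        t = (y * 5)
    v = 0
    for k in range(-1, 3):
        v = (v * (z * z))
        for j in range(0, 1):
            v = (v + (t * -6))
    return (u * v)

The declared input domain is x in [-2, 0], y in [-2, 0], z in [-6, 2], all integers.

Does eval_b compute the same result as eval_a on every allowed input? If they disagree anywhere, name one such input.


These are not equivalent — on x=-2, y=-2, z=-1 the outputs split (480 vs 192).
eval_a: t := -4 | u := 2 | ((abs(-3) * (z + z)) == (-6)): true | t := -10 | v := 0 | iter k=-1: | v := 0 | iter j=0: | v := 60 | iter k=0: | v := 60 | iter j=0: | v := 120 | iter k=1: | v := 120 | iter j=0: | v := 180 | iter k=2: | v := 180 | iter j=0: | v := 240 | result 480
eval_b: t := -4 | u := 2 | (not ((-3 * (z + z)) != (-6))): false | v := 0 | iter k=-1: | v := 0 | iter j=0: | v := 24 | iter k=0: | v := 24 | iter j=0: | v := 48 | iter k=1: | v := 48 | iter j=0: | v := 72 | iter k=2: | v := 72 | iter j=0: | v := 96 | result 192
verdict: not equivalent; witness: x=-2, y=-2, z=-1


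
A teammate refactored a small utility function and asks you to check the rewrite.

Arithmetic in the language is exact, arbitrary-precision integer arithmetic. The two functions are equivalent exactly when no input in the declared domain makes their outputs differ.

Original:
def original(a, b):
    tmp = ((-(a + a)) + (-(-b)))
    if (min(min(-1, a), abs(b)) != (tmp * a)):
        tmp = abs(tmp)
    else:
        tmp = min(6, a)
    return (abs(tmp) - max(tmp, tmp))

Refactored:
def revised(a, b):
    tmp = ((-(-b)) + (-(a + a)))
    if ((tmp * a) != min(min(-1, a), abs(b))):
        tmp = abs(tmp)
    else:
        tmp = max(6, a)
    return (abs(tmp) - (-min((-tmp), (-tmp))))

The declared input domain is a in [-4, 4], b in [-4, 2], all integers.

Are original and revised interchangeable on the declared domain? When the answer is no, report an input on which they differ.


Try a=-2, b=-3.
original: tmp=1, then (min(min(-1, a), abs(b)) != (tmp * a)) is false, then tmp=-2, then returns 4
revised: tmp=1, then ((tmp * a) != min(min(-1, a), abs(b))) is false, then tmp=6, then returns 0
4 and 0 differ, so these are not the same function on this domain.
verdict: not equivalent; witness: a=-2, b=-3


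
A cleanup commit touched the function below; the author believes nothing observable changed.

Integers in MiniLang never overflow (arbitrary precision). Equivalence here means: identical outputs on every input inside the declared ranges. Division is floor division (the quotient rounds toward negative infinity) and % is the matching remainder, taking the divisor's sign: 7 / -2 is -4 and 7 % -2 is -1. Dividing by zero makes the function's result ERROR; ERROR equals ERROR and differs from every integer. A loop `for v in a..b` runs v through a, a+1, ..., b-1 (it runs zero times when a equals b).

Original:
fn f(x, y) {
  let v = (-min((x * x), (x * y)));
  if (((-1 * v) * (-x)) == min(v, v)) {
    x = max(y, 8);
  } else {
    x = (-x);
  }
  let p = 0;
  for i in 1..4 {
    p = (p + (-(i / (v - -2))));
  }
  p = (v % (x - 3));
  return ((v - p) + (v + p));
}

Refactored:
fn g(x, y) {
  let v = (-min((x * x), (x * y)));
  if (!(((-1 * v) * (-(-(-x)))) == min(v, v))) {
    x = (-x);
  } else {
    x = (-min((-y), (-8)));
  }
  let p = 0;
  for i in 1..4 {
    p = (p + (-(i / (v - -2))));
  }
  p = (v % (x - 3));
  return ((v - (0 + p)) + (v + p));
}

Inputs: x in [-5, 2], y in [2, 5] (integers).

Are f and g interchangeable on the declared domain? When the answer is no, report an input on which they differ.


Differences: constant usage differs; and boolean connective usage differs; and min/max/abs usage differs; and arithmetic usage differs — yet all 32 inputs agree.
verdict: equivalent


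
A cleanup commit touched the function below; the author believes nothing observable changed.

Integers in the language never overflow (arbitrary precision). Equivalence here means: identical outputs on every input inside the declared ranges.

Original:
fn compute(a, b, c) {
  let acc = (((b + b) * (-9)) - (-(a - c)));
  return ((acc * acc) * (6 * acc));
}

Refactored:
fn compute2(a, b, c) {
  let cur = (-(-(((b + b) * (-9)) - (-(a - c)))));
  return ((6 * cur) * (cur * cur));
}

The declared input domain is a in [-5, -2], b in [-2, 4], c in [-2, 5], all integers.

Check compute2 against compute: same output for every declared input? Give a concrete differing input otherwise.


Comparing the listings, the differences include: local variable names differ.
Spot check at a=-5, b=-2, c=2 — compute: acc = 29; return 146334. compute2: cur = 29; return 146334. Both give 146334.
Every one of the 224 inputs gives matching results.
verdict: equivalent


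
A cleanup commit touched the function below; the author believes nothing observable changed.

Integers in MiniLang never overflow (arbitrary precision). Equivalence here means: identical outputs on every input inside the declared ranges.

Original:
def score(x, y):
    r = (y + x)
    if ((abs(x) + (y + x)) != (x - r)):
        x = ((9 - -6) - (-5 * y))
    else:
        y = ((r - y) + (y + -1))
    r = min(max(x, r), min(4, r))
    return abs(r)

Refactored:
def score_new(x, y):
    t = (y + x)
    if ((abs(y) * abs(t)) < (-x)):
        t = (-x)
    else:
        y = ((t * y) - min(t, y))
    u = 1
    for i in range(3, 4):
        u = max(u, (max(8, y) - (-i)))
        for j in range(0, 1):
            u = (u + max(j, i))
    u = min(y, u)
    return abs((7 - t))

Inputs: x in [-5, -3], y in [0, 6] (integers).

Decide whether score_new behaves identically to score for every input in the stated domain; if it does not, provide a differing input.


The rewrite breaks on x=-5, y=0, where the results are 5 and 2.
score: r=-5, then ((abs(x) + (y + x)) != (x - r)) is false, then y=-6, then r=-5, then returns 5
score_new: t=-5, then ((abs(y) * abs(t)) < (-x)) is true, then t=5, then u=1, then (i=3), then u=11, then (j=0), then u=14, then u=0, then returns 2
verdict: not equivalent; witness: x=-5, y=0


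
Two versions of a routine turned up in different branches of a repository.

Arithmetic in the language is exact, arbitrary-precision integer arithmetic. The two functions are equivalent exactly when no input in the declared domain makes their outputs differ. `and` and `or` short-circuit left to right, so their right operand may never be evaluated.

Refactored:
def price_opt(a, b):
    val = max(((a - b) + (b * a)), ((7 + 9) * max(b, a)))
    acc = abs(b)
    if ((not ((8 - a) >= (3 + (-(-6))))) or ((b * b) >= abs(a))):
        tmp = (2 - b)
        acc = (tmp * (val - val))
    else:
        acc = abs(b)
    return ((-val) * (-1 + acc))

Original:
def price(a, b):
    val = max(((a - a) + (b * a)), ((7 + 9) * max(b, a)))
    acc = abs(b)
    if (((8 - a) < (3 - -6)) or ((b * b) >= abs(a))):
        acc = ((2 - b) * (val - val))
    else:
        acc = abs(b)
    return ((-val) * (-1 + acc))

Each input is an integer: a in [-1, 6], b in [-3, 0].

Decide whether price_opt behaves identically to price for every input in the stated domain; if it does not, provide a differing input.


There is a counterexample at a=-1, b=-3: 3 on one side, 5 on the other.
price: val=3, then acc=3, then (((8 - a) < (3 - -6)) or ((b * b) >= abs(a))) is true, then acc=0, then returns 3
price_opt: val=5, then acc=3, then ((not ((8 - a) >= (3 + (-(-6))))) or ((b * b) >= abs(a))) is true, then tmp=5, then acc=0, then returns 5
verdict: not equivalent; witness: a=-1, b=-3


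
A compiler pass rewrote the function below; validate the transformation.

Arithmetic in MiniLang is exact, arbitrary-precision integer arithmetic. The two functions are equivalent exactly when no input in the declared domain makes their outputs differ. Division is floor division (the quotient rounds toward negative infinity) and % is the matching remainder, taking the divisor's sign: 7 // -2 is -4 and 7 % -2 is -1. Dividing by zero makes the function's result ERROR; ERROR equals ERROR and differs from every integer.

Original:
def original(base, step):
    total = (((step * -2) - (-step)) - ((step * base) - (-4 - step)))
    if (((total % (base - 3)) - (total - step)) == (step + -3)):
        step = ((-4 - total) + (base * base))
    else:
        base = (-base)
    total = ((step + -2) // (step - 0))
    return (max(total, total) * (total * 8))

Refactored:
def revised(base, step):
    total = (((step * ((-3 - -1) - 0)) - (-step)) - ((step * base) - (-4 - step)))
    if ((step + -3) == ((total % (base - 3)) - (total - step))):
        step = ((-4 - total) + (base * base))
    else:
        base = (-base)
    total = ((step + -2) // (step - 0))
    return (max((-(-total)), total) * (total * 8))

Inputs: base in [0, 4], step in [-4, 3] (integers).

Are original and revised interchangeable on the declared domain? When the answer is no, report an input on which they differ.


Equivalent — the differences include arithmetic usage differs, constant usage differs, yet no declared input distinguishes the two.
Tracing base=0, step=-1: original: total := -2 | (((total % (base - 3)) - (total - step)) == (step + -3)): false | base := 0 | total := 3 | result 72 | revised: total := -2 | ((step + -3) == ((total % (base - 3)) - (total - step))): false | base := 0 | total := 3 | result 72 — matching result 72.
Every one of the 40 inputs gives matching results.
verdict: equivalent


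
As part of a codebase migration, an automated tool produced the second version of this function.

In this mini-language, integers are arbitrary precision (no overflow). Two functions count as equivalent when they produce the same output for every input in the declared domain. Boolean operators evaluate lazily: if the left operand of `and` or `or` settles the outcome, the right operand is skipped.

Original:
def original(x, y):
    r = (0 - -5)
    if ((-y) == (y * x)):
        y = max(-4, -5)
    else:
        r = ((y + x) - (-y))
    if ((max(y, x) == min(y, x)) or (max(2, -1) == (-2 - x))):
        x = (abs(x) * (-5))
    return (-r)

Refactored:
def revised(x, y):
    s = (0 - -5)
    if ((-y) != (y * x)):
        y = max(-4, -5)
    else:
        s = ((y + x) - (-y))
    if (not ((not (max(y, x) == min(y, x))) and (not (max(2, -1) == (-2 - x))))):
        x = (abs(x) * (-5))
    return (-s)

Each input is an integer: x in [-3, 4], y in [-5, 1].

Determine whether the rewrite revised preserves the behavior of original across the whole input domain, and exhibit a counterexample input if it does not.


Not equivalent: x=-3, y=-5 separates them (13 vs -5).
original: r becomes 5; next ((-y) == (y * x)) evaluates to false; next r becomes -13; next ((max(y, x) == min(y, x)) or (max(2, -1) == (-2 - x))) evaluates to false; next final value 13
revised: s becomes 5; next ((-y) != (y * x)) evaluates to true; next y becomes -4; next (not ((not (max(y, x) == min(y, x))) and (not (max(2, -1) == (-2 - x))))) evaluates to false; next final value -5
verdict: not equivalent; witness: x=-3, y=-5


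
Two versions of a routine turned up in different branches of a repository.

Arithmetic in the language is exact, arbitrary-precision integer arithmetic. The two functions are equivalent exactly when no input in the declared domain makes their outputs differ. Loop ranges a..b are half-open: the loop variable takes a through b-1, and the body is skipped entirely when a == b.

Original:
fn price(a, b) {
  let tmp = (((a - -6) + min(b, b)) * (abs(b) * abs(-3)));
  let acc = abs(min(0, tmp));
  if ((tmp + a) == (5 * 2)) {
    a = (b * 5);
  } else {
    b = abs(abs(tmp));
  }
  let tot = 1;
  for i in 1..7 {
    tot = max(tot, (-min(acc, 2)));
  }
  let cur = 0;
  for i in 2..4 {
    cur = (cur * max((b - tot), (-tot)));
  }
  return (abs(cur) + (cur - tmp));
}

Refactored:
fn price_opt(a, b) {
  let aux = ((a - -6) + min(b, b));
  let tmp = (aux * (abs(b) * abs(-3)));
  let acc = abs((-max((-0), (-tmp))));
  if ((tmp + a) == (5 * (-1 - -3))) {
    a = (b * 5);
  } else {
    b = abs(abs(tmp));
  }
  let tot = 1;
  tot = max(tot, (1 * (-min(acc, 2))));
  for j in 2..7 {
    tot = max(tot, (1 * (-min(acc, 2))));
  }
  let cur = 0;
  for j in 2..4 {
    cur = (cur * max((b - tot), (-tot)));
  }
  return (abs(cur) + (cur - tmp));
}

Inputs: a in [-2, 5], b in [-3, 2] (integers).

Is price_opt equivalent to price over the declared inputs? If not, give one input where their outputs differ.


Changes here: loop structure differs, and constant usage differs, and arithmetic usage differs, and min/max/abs usage differs, and local variable names differ, and statement counts differ; the full 48-point sweep finds no disagreement.
verdict: equivalent


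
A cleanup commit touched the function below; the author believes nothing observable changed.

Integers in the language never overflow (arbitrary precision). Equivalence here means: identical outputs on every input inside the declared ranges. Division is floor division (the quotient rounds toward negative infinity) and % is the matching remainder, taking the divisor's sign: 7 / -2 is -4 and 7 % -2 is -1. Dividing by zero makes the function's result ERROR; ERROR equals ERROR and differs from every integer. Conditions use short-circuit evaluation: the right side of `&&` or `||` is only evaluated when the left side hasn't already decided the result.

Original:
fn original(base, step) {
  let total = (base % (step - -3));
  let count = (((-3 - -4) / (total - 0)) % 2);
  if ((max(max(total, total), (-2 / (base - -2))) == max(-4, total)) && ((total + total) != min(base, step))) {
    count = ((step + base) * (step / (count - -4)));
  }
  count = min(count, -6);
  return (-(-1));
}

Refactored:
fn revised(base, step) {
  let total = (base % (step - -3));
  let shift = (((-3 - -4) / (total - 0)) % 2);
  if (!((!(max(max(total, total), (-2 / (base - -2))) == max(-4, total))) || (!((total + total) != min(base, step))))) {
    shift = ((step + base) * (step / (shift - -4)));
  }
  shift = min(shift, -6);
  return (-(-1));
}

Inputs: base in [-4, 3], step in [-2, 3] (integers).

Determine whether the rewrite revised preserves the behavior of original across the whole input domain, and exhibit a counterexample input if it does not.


The two are interchangeable: boolean connective usage differs, and local variable names differ, and every declared input agrees.
One worked example (base=3, step=1) — original: total=3, then count=0, then ((max(max(total, total), (-2 / (base - -2))) == max(-4, total)) && ((total + total) != min(base, step))) is true, then count=0, then count=-6, then returns 1; revised: total=3, then shift=0, then (!((!(max(max(total, total), (-2 / (base - -2))) == max(-4, total))) || (!((total + total) != min(base, step))))) is true, then shift=0, then shift=-6, then returns 1; agreement on 1.
Checked all 48 inputs in the declared domain: the outputs agree on every one.
verdict: equivalent


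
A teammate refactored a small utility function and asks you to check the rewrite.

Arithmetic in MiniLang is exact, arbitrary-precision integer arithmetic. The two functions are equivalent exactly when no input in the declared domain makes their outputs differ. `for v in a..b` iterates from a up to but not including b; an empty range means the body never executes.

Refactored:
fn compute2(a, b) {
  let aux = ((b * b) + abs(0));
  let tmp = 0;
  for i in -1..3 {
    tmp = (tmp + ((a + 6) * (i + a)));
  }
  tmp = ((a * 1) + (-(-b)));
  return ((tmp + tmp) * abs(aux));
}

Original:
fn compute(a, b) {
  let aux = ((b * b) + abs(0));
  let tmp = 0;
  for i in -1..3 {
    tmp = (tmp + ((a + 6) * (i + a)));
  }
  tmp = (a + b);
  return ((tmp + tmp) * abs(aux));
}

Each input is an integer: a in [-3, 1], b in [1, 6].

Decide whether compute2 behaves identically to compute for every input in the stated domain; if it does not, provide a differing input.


Reading the diff, among the changes: constant usage differs; and arithmetic usage differs.
Tracing a=1, b=3: compute: aux = 9; tmp = 0; [i=-1]; tmp = 0; [i=0]; tmp = 7; [i=1]; tmp = 21; [i=2]; tmp = 42; tmp = 4; return 72 | compute2: aux = 9; tmp = 0; [i=-1]; tmp = 0; [i=0]; tmp = 7; [i=1]; tmp = 21; [i=2]; tmp = 42; tmp = 4; return 72 — matching result 72.
Sweeping the whole domain (30 inputs) finds no disagreement.
verdict: equivalent


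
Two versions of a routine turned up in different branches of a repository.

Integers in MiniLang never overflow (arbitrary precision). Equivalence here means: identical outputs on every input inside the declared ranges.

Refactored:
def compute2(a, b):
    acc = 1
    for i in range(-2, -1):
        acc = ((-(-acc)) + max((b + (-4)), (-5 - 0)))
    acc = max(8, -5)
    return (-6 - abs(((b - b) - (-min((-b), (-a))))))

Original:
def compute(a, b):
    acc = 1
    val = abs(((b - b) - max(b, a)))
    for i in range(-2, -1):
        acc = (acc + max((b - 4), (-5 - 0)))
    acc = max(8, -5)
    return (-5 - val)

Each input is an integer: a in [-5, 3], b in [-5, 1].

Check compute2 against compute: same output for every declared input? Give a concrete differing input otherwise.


Take a=-5, b=-5.
compute: acc becomes 1; next val becomes 5; next at i=-2:; next acc becomes -4; next acc becomes 8; next final value -10
compute2: acc becomes 1; next at i=-2:; next acc becomes -4; next acc becomes 8; next final value -11
-10 vs -11 — the two versions disagree here.
verdict: not equivalent; witness: a=-5, b=-5


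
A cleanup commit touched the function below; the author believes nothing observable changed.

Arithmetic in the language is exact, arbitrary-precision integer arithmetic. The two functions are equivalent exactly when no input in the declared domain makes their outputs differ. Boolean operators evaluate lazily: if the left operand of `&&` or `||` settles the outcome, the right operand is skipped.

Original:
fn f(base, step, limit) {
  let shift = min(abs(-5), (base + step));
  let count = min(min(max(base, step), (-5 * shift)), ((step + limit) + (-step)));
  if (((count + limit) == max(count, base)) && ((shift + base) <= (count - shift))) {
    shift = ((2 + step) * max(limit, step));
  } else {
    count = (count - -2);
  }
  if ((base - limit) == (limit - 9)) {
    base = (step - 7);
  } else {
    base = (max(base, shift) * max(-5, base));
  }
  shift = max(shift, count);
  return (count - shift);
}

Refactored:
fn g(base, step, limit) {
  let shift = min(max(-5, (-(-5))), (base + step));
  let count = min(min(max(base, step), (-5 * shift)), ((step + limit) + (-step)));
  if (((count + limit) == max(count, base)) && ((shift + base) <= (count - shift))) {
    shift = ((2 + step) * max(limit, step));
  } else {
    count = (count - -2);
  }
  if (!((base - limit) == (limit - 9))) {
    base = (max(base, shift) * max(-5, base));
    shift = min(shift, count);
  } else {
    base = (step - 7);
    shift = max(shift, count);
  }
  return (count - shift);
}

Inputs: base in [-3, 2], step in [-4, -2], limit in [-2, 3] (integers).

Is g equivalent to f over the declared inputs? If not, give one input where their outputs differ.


Run the pair on base=-3, step=-4, limit=-2.
f: shift=-7, then count=-3, then (((count + limit) == max(count, base)) && ((shift + base) <= (count - shift))) is false, then count=-1, then ((base - limit) == (limit - 9)) is false, then base=9, then shift=-1, then returns 0
g: shift=-7, then count=-3, then (((count + limit) == max(count, base)) && ((shift + base) <= (count - shift))) is false, then count=-1, then (!((base - limit) == (limit - 9))) is true, then base=9, then shift=-7, then returns 6
0 and 6 differ, so these are not the same function on this domain.
verdict: not equivalent; witness: base=-3, step=-4, limit=-2


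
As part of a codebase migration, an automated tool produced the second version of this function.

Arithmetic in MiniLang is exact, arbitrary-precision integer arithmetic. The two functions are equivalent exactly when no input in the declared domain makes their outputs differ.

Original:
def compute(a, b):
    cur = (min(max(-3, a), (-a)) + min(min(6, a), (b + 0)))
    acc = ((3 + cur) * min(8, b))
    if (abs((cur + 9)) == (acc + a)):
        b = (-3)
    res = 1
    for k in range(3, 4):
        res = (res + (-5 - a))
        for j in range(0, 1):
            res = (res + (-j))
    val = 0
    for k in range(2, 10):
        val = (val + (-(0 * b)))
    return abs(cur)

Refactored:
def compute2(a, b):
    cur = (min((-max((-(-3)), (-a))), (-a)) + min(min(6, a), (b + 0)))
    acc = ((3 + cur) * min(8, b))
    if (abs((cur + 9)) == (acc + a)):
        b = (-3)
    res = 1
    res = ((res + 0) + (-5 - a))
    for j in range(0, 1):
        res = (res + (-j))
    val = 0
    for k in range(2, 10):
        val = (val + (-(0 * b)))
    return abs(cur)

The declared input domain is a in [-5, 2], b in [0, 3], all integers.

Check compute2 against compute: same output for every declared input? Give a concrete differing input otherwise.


On input a=-5, b=0, compute returns 8 while compute2 returns 10.
verdict: not equivalent; witness: a=-5, b=0


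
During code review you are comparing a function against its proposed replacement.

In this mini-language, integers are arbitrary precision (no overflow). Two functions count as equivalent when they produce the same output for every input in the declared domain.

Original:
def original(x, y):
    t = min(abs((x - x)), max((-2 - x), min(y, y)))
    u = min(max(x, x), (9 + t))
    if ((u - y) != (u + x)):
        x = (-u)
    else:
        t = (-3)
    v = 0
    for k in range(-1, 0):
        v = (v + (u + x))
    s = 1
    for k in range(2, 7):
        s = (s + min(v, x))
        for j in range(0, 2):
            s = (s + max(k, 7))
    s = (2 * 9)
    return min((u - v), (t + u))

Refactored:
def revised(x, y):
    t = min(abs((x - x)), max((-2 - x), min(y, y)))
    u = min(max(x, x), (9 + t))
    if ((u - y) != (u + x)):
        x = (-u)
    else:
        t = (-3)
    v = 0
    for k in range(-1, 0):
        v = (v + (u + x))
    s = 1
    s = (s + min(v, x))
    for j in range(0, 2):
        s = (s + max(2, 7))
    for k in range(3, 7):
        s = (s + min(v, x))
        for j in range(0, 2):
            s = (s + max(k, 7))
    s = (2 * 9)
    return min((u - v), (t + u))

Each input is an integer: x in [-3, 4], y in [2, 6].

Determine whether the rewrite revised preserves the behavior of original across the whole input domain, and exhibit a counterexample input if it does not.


Equivalent — the differences include constant usage differs, plus arithmetic usage differs, plus statement counts differ, plus loop structure differs, plus min/max/abs usage differs, yet no declared input distinguishes the two.
Tracing x=-2, y=6: original: t becomes 0; next u becomes -2; next ((u - y) != (u + x)) evaluates to true; next x becomes 2; next v becomes 0; next at k=-1:; next v becomes 0; next s becomes 1; next at k=2:; next s becomes 1; next at j=0:; next s becomes 8; next at j=1:; next s becomes 15; next at k=3:; next s becomes 15; next at j=0:; next s becomes 22; next at j=1:; next s becomes 29; next at k=4:; next s becomes 29; next at j=0:; next s becomes 36; next at j=1:; next s becomes 43; next at k=5:; next s becomes 43; next at j=0:; next s becomes 50; next at j=1:; next s becomes 57; next at k=6:; next s becomes 57; next at j=0:; next s becomes 64; next at j=1:; next s becomes 71; next s becomes 18; next final value -2 | revised: t becomes 0; next u becomes -2; next ((u - y) != (u + x)) evaluates to true; next x becomes 2; next v becomes 0; next at k=-1:; next v becomes 0; next s becomes 1; next s becomes 1; next at j=0:; next s becomes 8; next at j=1:; next s becomes 15; next at k=3:; next s becomes 15; next at j=0:; next s becomes 22; next at j=1:; next s becomes 29; next at k=4:; next s becomes 29; next at j=0:; next s becomes 36; next at j=1:; next s becomes 43; next at k=5:; next s becomes 43; next at j=0:; next s becomes 50; next at j=1:; next s becomes 57; next at k=6:; next s becomes 57; next at j=0:; next s becomes 64; next at j=1:; next s becomes 71; next s becomes 18; next final value -2 — matching result -2.
Sweeping the whole domain (40 inputs) finds no disagreement.
verdict: equivalent
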